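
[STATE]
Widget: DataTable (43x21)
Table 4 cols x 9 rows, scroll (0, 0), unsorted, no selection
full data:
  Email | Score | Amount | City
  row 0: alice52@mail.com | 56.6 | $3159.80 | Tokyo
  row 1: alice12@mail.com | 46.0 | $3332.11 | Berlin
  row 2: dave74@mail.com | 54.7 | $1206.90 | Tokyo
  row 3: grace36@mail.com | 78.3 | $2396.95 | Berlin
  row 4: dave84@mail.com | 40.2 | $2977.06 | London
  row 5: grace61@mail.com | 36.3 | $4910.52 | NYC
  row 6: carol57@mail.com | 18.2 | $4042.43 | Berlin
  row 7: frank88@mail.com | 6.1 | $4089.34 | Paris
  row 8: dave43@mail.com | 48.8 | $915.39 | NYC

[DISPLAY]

Email           │Score│Amount  │City       
────────────────┼─────┼────────┼──────     
alice52@mail.com│56.6 │$3159.80│Tokyo      
alice12@mail.com│46.0 │$3332.11│Berlin     
dave74@mail.com │54.7 │$1206.90│Tokyo      
grace36@mail.com│78.3 │$2396.95│Berlin     
dave84@mail.com │40.2 │$2977.06│London     
grace61@mail.com│36.3 │$4910.52│NYC        
carol57@mail.com│18.2 │$4042.43│Berlin     
frank88@mail.com│6.1  │$4089.34│Paris      
dave43@mail.com │48.8 │$915.39 │NYC        
                                           
                                           
                                           
                                           
                                           
                                           
                                           
                                           
                                           
                                           


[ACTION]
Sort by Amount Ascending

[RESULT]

Email           │Score│Amount ▲│City       
────────────────┼─────┼────────┼──────     
dave43@mail.com │48.8 │$915.39 │NYC        
dave74@mail.com │54.7 │$1206.90│Tokyo      
grace36@mail.com│78.3 │$2396.95│Berlin     
dave84@mail.com │40.2 │$2977.06│London     
alice52@mail.com│56.6 │$3159.80│Tokyo      
alice12@mail.com│46.0 │$3332.11│Berlin     
carol57@mail.com│18.2 │$4042.43│Berlin     
frank88@mail.com│6.1  │$4089.34│Paris      
grace61@mail.com│36.3 │$4910.52│NYC        
                                           
                                           
                                           
                                           
                                           
                                           
                                           
                                           
                                           
                                           


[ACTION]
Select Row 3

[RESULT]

Email           │Score│Amount ▲│City       
────────────────┼─────┼────────┼──────     
dave43@mail.com │48.8 │$915.39 │NYC        
dave74@mail.com │54.7 │$1206.90│Tokyo      
grace36@mail.com│78.3 │$2396.95│Berlin     
>ave84@mail.com │40.2 │$2977.06│London     
alice52@mail.com│56.6 │$3159.80│Tokyo      
alice12@mail.com│46.0 │$3332.11│Berlin     
carol57@mail.com│18.2 │$4042.43│Berlin     
frank88@mail.com│6.1  │$4089.34│Paris      
grace61@mail.com│36.3 │$4910.52│NYC        
                                           
                                           
                                           
                                           
                                           
                                           
                                           
                                           
                                           
                                           


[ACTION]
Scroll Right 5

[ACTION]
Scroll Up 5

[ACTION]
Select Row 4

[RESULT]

Email           │Score│Amount ▲│City       
────────────────┼─────┼────────┼──────     
dave43@mail.com │48.8 │$915.39 │NYC        
dave74@mail.com │54.7 │$1206.90│Tokyo      
grace36@mail.com│78.3 │$2396.95│Berlin     
dave84@mail.com │40.2 │$2977.06│London     
>lice52@mail.com│56.6 │$3159.80│Tokyo      
alice12@mail.com│46.0 │$3332.11│Berlin     
carol57@mail.com│18.2 │$4042.43│Berlin     
frank88@mail.com│6.1  │$4089.34│Paris      
grace61@mail.com│36.3 │$4910.52│NYC        
                                           
                                           
                                           
                                           
                                           
                                           
                                           
                                           
                                           
                                           


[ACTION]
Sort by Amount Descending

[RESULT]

Email           │Score│Amount ▼│City       
────────────────┼─────┼────────┼──────     
grace61@mail.com│36.3 │$4910.52│NYC        
frank88@mail.com│6.1  │$4089.34│Paris      
carol57@mail.com│18.2 │$4042.43│Berlin     
alice12@mail.com│46.0 │$3332.11│Berlin     
>lice52@mail.com│56.6 │$3159.80│Tokyo      
dave84@mail.com │40.2 │$2977.06│London     
grace36@mail.com│78.3 │$2396.95│Berlin     
dave74@mail.com │54.7 │$1206.90│Tokyo      
dave43@mail.com │48.8 │$915.39 │NYC        
                                           
                                           
                                           
                                           
                                           
                                           
                                           
                                           
                                           
                                           


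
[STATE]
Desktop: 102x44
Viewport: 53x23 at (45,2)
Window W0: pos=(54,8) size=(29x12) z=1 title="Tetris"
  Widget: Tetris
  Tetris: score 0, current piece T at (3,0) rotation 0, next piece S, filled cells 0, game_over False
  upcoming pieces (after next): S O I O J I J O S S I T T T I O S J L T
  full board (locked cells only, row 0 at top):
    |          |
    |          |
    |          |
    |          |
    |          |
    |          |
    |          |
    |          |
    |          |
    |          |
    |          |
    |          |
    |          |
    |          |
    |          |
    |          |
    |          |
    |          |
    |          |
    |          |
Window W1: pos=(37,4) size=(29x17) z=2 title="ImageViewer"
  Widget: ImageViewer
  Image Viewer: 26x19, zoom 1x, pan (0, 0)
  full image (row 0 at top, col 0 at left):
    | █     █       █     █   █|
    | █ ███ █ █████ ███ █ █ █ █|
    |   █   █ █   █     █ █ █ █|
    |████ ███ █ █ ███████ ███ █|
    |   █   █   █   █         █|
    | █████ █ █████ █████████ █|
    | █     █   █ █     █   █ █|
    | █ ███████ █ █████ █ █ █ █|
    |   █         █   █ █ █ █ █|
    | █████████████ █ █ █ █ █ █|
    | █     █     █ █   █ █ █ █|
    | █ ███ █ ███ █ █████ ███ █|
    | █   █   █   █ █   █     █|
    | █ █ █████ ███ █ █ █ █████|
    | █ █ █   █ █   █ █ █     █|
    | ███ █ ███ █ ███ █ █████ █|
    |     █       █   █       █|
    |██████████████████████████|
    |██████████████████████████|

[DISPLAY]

                                                     
                                                     
━━━━━━━━━━━━━━━━━━━━┓                                
iewer               ┃                                
────────────────────┨                                
█       █     █   █ ┃                                
█ █████ ███ █ █ █ █ ┃━━━━━━━━━━━━━━━━┓               
█ █   █     █ █ █ █ ┃                ┃               
█ █ █ ███████ ███ █ ┃────────────────┨               
█   █   █         █ ┃Next:           ┃               
█ █████ █████████ █ ┃ ░░             ┃               
█   █ █     █   █ █ ┃░░              ┃               
███ █ █████ █ █ █ █ ┃                ┃               
      █   █ █ █ █ █ ┃                ┃               
███████ █ █ █ █ █ █ ┃                ┃               
█     █ █   █ █ █ █ ┃Score:          ┃               
█ ███ █ █████ ███ █ ┃0               ┃               
  █   █ █   █     █ ┃━━━━━━━━━━━━━━━━┛               
━━━━━━━━━━━━━━━━━━━━┛                                
                                                     
                                                     
                                                     
                                                     


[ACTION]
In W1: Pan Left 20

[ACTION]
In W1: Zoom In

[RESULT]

                                                     
                                                     
━━━━━━━━━━━━━━━━━━━━┓                                
iewer               ┃                                
────────────────────┨                                
       ██           ┃                                
       ██           ┃━━━━━━━━━━━━━━━━┓               
█████  ██  █████████┃                ┃               
█████  ██  █████████┃────────────────┨               
█      ██  ██      █┃Next:           ┃               
█      ██  ██      █┃ ░░             ┃               
█  ██████  ██  ██  █┃░░              ┃               
█  ██████  ██  ██  █┃                ┃               
█      ██      ██   ┃                ┃               
█      ██      ██   ┃                ┃               
█████  ██  █████████┃Score:          ┃               
█████  ██  █████████┃0               ┃               
       ██      ██  █┃━━━━━━━━━━━━━━━━┛               
━━━━━━━━━━━━━━━━━━━━┛                                
                                                     
                                                     
                                                     
                                                     


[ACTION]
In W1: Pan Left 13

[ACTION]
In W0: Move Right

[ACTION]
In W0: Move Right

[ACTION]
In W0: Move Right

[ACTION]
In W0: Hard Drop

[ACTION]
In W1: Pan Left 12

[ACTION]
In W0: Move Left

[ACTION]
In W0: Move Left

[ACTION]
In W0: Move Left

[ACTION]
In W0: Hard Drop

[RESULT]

                                                     
                                                     
━━━━━━━━━━━━━━━━━━━━┓                                
iewer               ┃                                
────────────────────┨                                
       ██           ┃                                
       ██           ┃━━━━━━━━━━━━━━━━┓               
█████  ██  █████████┃                ┃               
█████  ██  █████████┃────────────────┨               
█      ██  ██      █┃Next:           ┃               
█      ██  ██      █┃▓▓              ┃               
█  ██████  ██  ██  █┃▓▓              ┃               
█  ██████  ██  ██  █┃                ┃               
█      ██      ██   ┃                ┃               
█      ██      ██   ┃                ┃               
█████  ██  █████████┃Score:          ┃               
█████  ██  █████████┃0               ┃               
       ██      ██  █┃━━━━━━━━━━━━━━━━┛               
━━━━━━━━━━━━━━━━━━━━┛                                
                                                     
                                                     
                                                     
                                                     


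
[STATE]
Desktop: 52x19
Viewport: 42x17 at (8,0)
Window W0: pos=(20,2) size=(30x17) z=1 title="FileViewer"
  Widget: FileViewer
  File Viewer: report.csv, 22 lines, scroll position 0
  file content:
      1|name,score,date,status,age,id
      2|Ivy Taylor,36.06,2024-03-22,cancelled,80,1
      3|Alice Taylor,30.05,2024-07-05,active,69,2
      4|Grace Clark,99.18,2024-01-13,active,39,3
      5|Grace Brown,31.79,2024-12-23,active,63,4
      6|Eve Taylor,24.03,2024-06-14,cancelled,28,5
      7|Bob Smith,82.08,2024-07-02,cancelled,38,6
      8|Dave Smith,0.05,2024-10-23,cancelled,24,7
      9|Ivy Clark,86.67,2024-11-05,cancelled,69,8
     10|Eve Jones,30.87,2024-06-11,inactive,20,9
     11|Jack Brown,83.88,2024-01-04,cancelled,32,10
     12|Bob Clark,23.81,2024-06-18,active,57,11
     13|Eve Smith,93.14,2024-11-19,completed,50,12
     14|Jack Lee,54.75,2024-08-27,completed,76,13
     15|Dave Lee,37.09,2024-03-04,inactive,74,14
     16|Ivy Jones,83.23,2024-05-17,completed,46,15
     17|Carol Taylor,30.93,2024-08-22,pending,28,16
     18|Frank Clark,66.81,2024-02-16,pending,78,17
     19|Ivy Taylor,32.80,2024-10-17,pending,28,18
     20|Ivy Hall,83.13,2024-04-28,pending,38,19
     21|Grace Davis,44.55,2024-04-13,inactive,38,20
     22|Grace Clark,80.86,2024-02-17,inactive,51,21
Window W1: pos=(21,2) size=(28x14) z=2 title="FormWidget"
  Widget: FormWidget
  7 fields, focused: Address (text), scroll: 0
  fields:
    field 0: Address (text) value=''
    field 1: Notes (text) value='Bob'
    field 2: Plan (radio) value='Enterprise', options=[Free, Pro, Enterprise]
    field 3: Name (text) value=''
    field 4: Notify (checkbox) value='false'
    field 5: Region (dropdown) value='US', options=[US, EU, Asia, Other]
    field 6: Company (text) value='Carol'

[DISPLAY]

                                          
                                          
            ┏┏━━━━━━━━━━━━━━━━━━━━━━━━━━┓┓
            ┃┃ FormWidget               ┃┃
            ┠┠──────────────────────────┨┨
            ┃┃> Address:    [          ]┃┃
            ┃┃  Notes:      [Bob       ]┃┃
            ┃┃  Plan:       ( ) Free  ( ┃┃
            ┃┃  Name:       [          ]┃┃
            ┃┃  Notify:     [ ]         ┃┃
            ┃┃  Region:     [US       ▼]┃┃
            ┃┃  Company:    [Carol     ]┃┃
            ┃┃                          ┃┃
            ┃┃                          ┃┃
            ┃┃                          ┃┃
            ┃┗━━━━━━━━━━━━━━━━━━━━━━━━━━┛┃
            ┃Bob Clark,23.81,2024-06-18,░┃


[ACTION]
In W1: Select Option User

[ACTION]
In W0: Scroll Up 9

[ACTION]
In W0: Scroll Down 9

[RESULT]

                                          
                                          
            ┏┏━━━━━━━━━━━━━━━━━━━━━━━━━━┓┓
            ┃┃ FormWidget               ┃┃
            ┠┠──────────────────────────┨┨
            ┃┃> Address:    [          ]┃┃
            ┃┃  Notes:      [Bob       ]┃┃
            ┃┃  Plan:       ( ) Free  ( ┃┃
            ┃┃  Name:       [          ]┃┃
            ┃┃  Notify:     [ ]         ┃┃
            ┃┃  Region:     [US       ▼]┃┃
            ┃┃  Company:    [Carol     ]┃┃
            ┃┃                          ┃┃
            ┃┃                          ┃┃
            ┃┃                          ┃┃
            ┃┗━━━━━━━━━━━━━━━━━━━━━━━━━━┛┃
            ┃Grace Davis,44.55,2024-04-1█┃


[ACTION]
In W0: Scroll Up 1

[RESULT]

                                          
                                          
            ┏┏━━━━━━━━━━━━━━━━━━━━━━━━━━┓┓
            ┃┃ FormWidget               ┃┃
            ┠┠──────────────────────────┨┨
            ┃┃> Address:    [          ]┃┃
            ┃┃  Notes:      [Bob       ]┃┃
            ┃┃  Plan:       ( ) Free  ( ┃┃
            ┃┃  Name:       [          ]┃┃
            ┃┃  Notify:     [ ]         ┃┃
            ┃┃  Region:     [US       ▼]┃┃
            ┃┃  Company:    [Carol     ]┃┃
            ┃┃                          ┃┃
            ┃┃                          ┃┃
            ┃┃                          ┃┃
            ┃┗━━━━━━━━━━━━━━━━━━━━━━━━━━┛┃
            ┃Ivy Hall,83.13,2024-04-28,p░┃


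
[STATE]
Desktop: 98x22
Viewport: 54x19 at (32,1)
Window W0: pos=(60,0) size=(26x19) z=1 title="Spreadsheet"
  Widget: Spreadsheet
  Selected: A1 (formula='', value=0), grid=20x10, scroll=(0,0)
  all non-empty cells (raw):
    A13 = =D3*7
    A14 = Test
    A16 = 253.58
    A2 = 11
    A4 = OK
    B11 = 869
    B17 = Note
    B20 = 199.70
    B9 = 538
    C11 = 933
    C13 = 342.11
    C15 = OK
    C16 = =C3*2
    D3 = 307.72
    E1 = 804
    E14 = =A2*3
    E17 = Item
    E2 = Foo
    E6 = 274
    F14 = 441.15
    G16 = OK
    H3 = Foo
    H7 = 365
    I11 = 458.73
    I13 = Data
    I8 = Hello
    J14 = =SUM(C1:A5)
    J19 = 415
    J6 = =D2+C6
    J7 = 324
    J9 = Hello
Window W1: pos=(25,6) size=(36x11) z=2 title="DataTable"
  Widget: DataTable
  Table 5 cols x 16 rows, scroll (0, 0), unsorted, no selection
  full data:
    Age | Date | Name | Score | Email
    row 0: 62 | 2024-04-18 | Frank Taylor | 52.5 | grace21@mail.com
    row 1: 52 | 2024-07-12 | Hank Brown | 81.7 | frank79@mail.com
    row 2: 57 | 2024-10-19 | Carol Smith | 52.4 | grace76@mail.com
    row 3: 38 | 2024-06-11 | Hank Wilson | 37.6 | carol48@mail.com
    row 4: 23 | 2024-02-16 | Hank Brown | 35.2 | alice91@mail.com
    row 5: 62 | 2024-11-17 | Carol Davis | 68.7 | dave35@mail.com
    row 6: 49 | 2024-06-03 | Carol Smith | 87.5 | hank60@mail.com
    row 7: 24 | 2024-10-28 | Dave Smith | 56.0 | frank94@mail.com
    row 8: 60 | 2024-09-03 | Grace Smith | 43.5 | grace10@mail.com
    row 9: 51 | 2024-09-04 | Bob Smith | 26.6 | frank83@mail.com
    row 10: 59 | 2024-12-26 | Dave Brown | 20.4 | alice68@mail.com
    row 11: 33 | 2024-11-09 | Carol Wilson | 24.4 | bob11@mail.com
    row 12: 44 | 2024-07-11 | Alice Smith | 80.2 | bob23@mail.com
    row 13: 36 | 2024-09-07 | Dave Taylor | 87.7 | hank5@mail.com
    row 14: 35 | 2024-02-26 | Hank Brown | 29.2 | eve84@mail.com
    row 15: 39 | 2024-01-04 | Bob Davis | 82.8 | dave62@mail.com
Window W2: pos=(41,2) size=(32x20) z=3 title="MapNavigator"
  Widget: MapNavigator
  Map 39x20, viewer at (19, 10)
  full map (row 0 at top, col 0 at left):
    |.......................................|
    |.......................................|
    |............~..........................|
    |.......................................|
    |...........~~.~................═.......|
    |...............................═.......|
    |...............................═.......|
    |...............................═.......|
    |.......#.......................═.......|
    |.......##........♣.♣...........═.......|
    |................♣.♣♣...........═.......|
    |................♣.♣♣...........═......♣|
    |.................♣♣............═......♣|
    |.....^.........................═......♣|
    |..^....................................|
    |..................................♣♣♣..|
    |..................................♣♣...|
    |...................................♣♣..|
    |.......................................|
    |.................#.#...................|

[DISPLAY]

                            ┃ Spreadsheet            ┃
         ┏━━━━━━━━━━━━━━━━━━━━━━━━━━━━━━┓────────────┨
         ┃ MapNavigator                 ┃            ┃
         ┠──────────────────────────────┨   B       C┃
         ┃........~.....................┃------------┃
━━━━━━━━━┃..............................┃       0    ┃
able     ┃.......~~.~................═..┃       0    ┃
─────────┃...........................═..┃       0    ┃
te      │┃...........................═..┃       0    ┃
────────┼┃...........................═..┃       0    ┃
24-04-18│┃...#.......................═..┃       0    ┃
24-07-12│┃...##........♣.♣...........═..┃       0    ┃
24-10-19│┃............♣.♣@...........═..┃       0    ┃
24-06-11│┃............♣.♣♣...........═..┃     538    ┃
24-02-16│┃.............♣♣............═..┃       0    ┃
━━━━━━━━━┃.^.........................═..┃     869    ┃
         ┃..............................┃       0    ┃
         ┃..............................┃━━━━━━━━━━━━┛
         ┃..............................┃             


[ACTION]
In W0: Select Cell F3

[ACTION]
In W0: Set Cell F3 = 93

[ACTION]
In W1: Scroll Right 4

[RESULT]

                            ┃ Spreadsheet            ┃
         ┏━━━━━━━━━━━━━━━━━━━━━━━━━━━━━━┓────────────┨
         ┃ MapNavigator                 ┃            ┃
         ┠──────────────────────────────┨   B       C┃
         ┃........~.....................┃------------┃
━━━━━━━━━┃..............................┃       0    ┃
able     ┃.......~~.~................═..┃       0    ┃
─────────┃...........................═..┃       0    ┃
    │Name┃...........................═..┃       0    ┃
────┼────┃...........................═..┃       0    ┃
4-18│Fran┃...#.......................═..┃       0    ┃
7-12│Hank┃...##........♣.♣...........═..┃       0    ┃
0-19│Caro┃............♣.♣@...........═..┃       0    ┃
6-11│Hank┃............♣.♣♣...........═..┃     538    ┃
2-16│Hank┃.............♣♣............═..┃       0    ┃
━━━━━━━━━┃.^.........................═..┃     869    ┃
         ┃..............................┃       0    ┃
         ┃..............................┃━━━━━━━━━━━━┛
         ┃..............................┃             


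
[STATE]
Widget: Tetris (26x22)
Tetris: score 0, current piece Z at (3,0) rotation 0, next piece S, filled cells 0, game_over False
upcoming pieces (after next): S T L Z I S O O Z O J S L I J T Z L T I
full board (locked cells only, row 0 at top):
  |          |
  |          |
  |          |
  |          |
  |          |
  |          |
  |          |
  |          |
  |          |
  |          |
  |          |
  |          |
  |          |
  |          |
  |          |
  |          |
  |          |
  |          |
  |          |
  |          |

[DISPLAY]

   ▓▓     │Next:          
    ▓▓    │ ░░            
          │░░             
          │               
          │               
          │               
          │Score:         
          │0              
          │               
          │               
          │               
          │               
          │               
          │               
          │               
          │               
          │               
          │               
          │               
          │               
          │               
          │               


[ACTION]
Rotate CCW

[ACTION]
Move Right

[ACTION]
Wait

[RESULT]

          │Next:          
     ▓    │ ░░            
    ▓▓    │░░             
    ▓     │               
          │               
          │               
          │Score:         
          │0              
          │               
          │               
          │               
          │               
          │               
          │               
          │               
          │               
          │               
          │               
          │               
          │               
          │               
          │               


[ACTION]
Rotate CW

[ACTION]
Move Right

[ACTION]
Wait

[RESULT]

          │Next:          
          │ ░░            
     ▓▓   │░░             
      ▓▓  │               
          │               
          │               
          │Score:         
          │0              
          │               
          │               
          │               
          │               
          │               
          │               
          │               
          │               
          │               
          │               
          │               
          │               
          │               
          │               


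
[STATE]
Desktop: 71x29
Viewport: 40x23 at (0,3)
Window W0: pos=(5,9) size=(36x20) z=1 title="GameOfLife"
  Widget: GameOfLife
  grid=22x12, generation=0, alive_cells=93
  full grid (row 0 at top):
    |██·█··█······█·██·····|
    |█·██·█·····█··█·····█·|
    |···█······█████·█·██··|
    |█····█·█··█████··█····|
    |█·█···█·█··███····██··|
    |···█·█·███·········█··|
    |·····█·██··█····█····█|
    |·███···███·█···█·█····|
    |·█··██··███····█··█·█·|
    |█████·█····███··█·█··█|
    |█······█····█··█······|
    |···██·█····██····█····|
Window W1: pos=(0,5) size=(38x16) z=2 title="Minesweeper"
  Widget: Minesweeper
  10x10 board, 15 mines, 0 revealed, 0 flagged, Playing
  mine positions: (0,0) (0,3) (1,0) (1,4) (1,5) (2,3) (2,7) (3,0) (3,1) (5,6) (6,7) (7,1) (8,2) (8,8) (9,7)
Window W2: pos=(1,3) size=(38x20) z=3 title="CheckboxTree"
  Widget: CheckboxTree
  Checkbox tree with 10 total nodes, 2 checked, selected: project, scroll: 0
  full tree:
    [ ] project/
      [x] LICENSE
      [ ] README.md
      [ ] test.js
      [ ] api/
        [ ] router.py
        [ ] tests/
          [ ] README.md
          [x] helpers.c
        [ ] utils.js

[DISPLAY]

 ┏━━━━━━━━━━━━━━━━━━━━━━━━━━━━━━━━━━━━┓ 
 ┃ CheckboxTree                       ┃ 
┏┠────────────────────────────────────┨ 
┃┃>[-] project/                       ┃ 
┠┃   [x] LICENSE                      ┃ 
┃┃   [ ] README.md                    ┃ 
┃┃   [ ] test.js                      ┃━
┃┃   [-] api/                         ┃ 
┃┃     [ ] router.py                  ┃─
┃┃     [-] tests/                     ┃ 
┃┃       [ ] README.md                ┃ 
┃┃       [x] helpers.c                ┃ 
┃┃     [ ] utils.js                   ┃ 
┃┃                                    ┃ 
┃┃                                    ┃ 
┃┃                                    ┃ 
┃┃                                    ┃ 
┗┃                                    ┃ 
 ┃                                    ┃ 
 ┗━━━━━━━━━━━━━━━━━━━━━━━━━━━━━━━━━━━━┛ 
     ┃█······█····█··█······            
     ┃···██·█····██····█····            
     ┃                                  


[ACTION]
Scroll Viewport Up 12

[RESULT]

                                        
                                        
                                        
 ┏━━━━━━━━━━━━━━━━━━━━━━━━━━━━━━━━━━━━┓ 
 ┃ CheckboxTree                       ┃ 
┏┠────────────────────────────────────┨ 
┃┃>[-] project/                       ┃ 
┠┃   [x] LICENSE                      ┃ 
┃┃   [ ] README.md                    ┃ 
┃┃   [ ] test.js                      ┃━
┃┃   [-] api/                         ┃ 
┃┃     [ ] router.py                  ┃─
┃┃     [-] tests/                     ┃ 
┃┃       [ ] README.md                ┃ 
┃┃       [x] helpers.c                ┃ 
┃┃     [ ] utils.js                   ┃ 
┃┃                                    ┃ 
┃┃                                    ┃ 
┃┃                                    ┃ 
┃┃                                    ┃ 
┗┃                                    ┃ 
 ┃                                    ┃ 
 ┗━━━━━━━━━━━━━━━━━━━━━━━━━━━━━━━━━━━━┛ 


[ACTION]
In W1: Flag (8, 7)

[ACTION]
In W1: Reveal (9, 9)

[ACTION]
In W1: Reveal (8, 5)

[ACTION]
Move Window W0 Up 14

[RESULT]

     ┏━━━━━━━━━━━━━━━━━━━━━━━━━━━━━━━━━━
     ┃ GameOfLife                       
     ┠──────────────────────────────────
 ┏━━━━━━━━━━━━━━━━━━━━━━━━━━━━━━━━━━━━┓ 
 ┃ CheckboxTree                       ┃ 
┏┠────────────────────────────────────┨ 
┃┃>[-] project/                       ┃ 
┠┃   [x] LICENSE                      ┃ 
┃┃   [ ] README.md                    ┃ 
┃┃   [ ] test.js                      ┃ 
┃┃   [-] api/                         ┃ 
┃┃     [ ] router.py                  ┃ 
┃┃     [-] tests/                     ┃ 
┃┃       [ ] README.md                ┃ 
┃┃       [x] helpers.c                ┃ 
┃┃     [ ] utils.js                   ┃ 
┃┃                                    ┃ 
┃┃                                    ┃ 
┃┃                                    ┃ 
┃┃                                    ┃━
┗┃                                    ┃ 
 ┃                                    ┃ 
 ┗━━━━━━━━━━━━━━━━━━━━━━━━━━━━━━━━━━━━┛ 


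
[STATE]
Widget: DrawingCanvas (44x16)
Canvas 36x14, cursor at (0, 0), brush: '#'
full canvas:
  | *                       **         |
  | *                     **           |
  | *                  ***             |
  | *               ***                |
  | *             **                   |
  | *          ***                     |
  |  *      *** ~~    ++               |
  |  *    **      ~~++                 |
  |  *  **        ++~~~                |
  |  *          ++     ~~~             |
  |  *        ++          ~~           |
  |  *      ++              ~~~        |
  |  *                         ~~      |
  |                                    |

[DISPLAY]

+*                       **                 
 *                     **                   
 *                  ***                     
 *               ***                        
 *             **                           
 *          ***                             
  *      *** ~~    ++                       
  *    **      ~~++                         
  *  **        ++~~~                        
  *          ++     ~~~                     
  *        ++          ~~                   
  *      ++              ~~~                
  *                         ~~              
                                            
                                            
                                            


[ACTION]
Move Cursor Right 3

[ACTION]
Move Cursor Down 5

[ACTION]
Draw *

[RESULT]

 *                       **                 
 *                     **                   
 *                  ***                     
 *               ***                        
 *             **                           
 * *        ***                             
  *      *** ~~    ++                       
  *    **      ~~++                         
  *  **        ++~~~                        
  *          ++     ~~~                     
  *        ++          ~~                   
  *      ++              ~~~                
  *                         ~~              
                                            
                                            
                                            


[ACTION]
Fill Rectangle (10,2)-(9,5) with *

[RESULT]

 *                       **                 
 *                     **                   
 *                  ***                     
 *               ***                        
 *             **                           
 * *        ***                             
  *      *** ~~    ++                       
  *    **      ~~++                         
  *  **        ++~~~                        
  ****       ++     ~~~                     
  ****     ++          ~~                   
  *      ++              ~~~                
  *                         ~~              
                                            
                                            
                                            


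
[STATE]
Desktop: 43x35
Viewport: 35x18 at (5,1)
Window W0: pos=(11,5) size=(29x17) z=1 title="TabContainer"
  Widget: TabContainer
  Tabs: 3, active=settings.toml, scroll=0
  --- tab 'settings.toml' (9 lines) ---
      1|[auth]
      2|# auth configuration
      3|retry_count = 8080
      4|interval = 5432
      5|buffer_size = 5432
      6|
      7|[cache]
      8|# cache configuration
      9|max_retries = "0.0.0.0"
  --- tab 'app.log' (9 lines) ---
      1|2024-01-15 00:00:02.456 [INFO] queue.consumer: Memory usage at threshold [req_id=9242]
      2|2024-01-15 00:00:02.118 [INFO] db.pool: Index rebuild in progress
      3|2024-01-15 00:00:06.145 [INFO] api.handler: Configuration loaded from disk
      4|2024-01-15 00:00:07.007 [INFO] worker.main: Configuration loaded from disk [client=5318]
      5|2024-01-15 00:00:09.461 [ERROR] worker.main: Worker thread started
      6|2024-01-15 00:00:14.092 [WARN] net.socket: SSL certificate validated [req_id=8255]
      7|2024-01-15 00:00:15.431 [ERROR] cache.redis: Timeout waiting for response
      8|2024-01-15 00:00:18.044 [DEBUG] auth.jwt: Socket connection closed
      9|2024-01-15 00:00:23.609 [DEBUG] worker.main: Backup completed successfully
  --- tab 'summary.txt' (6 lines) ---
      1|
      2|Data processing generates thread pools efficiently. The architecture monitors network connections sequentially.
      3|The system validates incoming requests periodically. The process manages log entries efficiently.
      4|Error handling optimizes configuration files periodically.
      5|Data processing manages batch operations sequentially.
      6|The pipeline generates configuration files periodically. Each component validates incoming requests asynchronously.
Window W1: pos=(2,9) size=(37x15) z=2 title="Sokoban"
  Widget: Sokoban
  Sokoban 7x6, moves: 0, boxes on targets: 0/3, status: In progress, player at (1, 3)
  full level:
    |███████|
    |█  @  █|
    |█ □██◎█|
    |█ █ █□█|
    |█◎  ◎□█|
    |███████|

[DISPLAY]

                                   
                                   
                                   
                                   
      ┏━━━━━━━━━━━━━━━━━━━━━━━━━━━┓
      ┃ TabContainer              ┃
      ┠───────────────────────────┨
      ┃[settings.toml]│ app.log │ ┃
━━━━━━━━━━━━━━━━━━━━━━━━━━━━━━━━━┓┃
okoban                           ┃┃
─────────────────────────────────┨┃
█████                            ┃┃
 @  █                            ┃┃
□██◎█                            ┃┃
█ █□█                            ┃┃
  ◎□█                            ┃┃
█████                            ┃┃
ves: 0  0/3                      ┃┃


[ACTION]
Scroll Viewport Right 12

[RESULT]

                                   
                                   
                                   
                                   
   ┏━━━━━━━━━━━━━━━━━━━━━━━━━━━┓   
   ┃ TabContainer              ┃   
   ┠───────────────────────────┨   
   ┃[settings.toml]│ app.log │ ┃   
━━━━━━━━━━━━━━━━━━━━━━━━━━━━━━┓┃   
ban                           ┃┃   
──────────────────────────────┨┃   
██                            ┃┃   
 █                            ┃┃   
◎█                            ┃┃   
□█                            ┃┃   
□█                            ┃┃   
██                            ┃┃   
: 0  0/3                      ┃┃   


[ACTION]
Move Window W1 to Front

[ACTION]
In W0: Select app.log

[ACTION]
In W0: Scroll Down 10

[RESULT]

                                   
                                   
                                   
                                   
   ┏━━━━━━━━━━━━━━━━━━━━━━━━━━━┓   
   ┃ TabContainer              ┃   
   ┠───────────────────────────┨   
   ┃ settings.toml │[app.log]│ ┃   
━━━━━━━━━━━━━━━━━━━━━━━━━━━━━━┓┃   
ban                           ┃┃   
──────────────────────────────┨┃   
██                            ┃┃   
 █                            ┃┃   
◎█                            ┃┃   
□█                            ┃┃   
□█                            ┃┃   
██                            ┃┃   
: 0  0/3                      ┃┃   
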